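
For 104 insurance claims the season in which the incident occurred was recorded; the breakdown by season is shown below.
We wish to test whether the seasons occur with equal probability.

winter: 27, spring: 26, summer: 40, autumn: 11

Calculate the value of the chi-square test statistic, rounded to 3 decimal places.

Under H₀ each category has probability 1/4, so each expected count is 104/4 = 26.
winter: (27 − 26)²/26 = 1/26 = 0.0385
spring: (26 − 26)²/26 = 0/26 = 0.0000
summer: (40 − 26)²/26 = 196/26 = 7.5385
autumn: (11 − 26)²/26 = 225/26 = 8.6538
Sum = 16.231

16.231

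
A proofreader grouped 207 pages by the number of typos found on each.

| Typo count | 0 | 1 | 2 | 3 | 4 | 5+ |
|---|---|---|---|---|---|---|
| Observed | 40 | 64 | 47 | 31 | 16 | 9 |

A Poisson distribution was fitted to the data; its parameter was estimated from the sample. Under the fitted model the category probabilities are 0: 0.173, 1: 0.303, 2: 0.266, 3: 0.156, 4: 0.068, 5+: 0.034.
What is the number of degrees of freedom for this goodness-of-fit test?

There are k = 6 categories and 1 parameter estimated from the data, so df = 6 − 1 − 1 = 4.

4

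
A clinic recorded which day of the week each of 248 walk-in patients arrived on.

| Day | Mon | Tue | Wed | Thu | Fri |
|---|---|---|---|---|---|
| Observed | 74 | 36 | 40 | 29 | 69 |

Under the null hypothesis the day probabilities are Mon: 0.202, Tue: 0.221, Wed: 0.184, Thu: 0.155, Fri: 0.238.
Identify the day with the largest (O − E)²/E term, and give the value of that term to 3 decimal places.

Mon, 11.406

Expected counts E_i = n·p_i: 248×0.202 = 50.096, 248×0.221 = 54.808, 248×0.184 = 45.632, 248×0.155 = 38.44, 248×0.238 = 59.024.
χ² = (74−50.096)²/50.096 + (36−54.808)²/54.808 + (40−45.632)²/45.632 + (29−38.44)²/38.44 + (69−59.024)²/59.024
   = 11.4061 + 6.4542 + 0.6951 + 2.3183 + 1.6861
The largest term is for Mon: 11.406.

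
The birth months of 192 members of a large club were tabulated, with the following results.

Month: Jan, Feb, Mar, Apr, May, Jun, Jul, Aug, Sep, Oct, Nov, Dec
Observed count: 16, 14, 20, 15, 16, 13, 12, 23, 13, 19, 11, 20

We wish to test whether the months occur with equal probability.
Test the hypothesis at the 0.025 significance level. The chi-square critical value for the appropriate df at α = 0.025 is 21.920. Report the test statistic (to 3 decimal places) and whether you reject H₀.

Expected count for each of the 12 categories: 192/12 = 16.
Jan: (16 − 16)²/16 = 0/16 = 0.0000
Feb: (14 − 16)²/16 = 4/16 = 0.2500
Mar: (20 − 16)²/16 = 16/16 = 1.0000
Apr: (15 − 16)²/16 = 1/16 = 0.0625
May: (16 − 16)²/16 = 0/16 = 0.0000
Jun: (13 − 16)²/16 = 9/16 = 0.5625
Jul: (12 − 16)²/16 = 16/16 = 1.0000
Aug: (23 − 16)²/16 = 49/16 = 3.0625
Sep: (13 − 16)²/16 = 9/16 = 0.5625
Oct: (19 − 16)²/16 = 9/16 = 0.5625
Nov: (11 − 16)²/16 = 25/16 = 1.5625
Dec: (20 − 16)²/16 = 16/16 = 1.0000
Sum = 9.625
df = 11. Since 9.625 < 21.920, we do not reject H₀.

9.625; do not reject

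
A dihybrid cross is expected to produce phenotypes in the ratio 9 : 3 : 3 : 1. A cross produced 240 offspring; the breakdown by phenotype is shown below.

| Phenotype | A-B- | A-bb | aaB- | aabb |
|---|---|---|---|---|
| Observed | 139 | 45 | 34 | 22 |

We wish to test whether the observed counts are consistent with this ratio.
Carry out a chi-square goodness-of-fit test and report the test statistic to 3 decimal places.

6.074

Ratio total = 16. Expected counts: 240×9/16 = 135, 240×3/16 = 45, 240×3/16 = 45, 240×1/16 = 15.
A-B-: (139 − 135)²/135 = 16/135 = 0.1185
A-bb: (45 − 45)²/45 = 0/45 = 0.0000
aaB-: (34 − 45)²/45 = 121/45 = 2.6889
aabb: (22 − 15)²/15 = 49/15 = 3.2667
Sum = 6.074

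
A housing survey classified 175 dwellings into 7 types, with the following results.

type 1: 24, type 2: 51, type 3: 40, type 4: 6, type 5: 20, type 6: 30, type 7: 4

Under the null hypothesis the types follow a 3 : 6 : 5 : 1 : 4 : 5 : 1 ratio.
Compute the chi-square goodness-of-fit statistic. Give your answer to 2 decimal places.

7.50

Ratio total = 25. Expected counts: 175×3/25 = 21, 175×6/25 = 42, 175×5/25 = 35, 175×1/25 = 7, 175×4/25 = 28, 175×5/25 = 35, 175×1/25 = 7.
χ² = (24−21)²/21 + (51−42)²/42 + (40−35)²/35 + (6−7)²/7 + (20−28)²/28 + (30−35)²/35 + (4−7)²/7
   = 0.429 + 1.929 + 0.714 + 0.143 + 2.286 + 0.714 + 1.286
Sum = 7.50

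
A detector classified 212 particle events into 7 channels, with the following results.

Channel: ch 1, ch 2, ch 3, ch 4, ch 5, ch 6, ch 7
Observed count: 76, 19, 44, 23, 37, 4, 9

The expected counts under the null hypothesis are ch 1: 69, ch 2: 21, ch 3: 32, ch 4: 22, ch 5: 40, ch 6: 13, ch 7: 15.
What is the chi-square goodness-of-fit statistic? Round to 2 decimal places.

ch 1: (76 − 69)²/69 = 49/69 = 0.710
ch 2: (19 − 21)²/21 = 4/21 = 0.190
ch 3: (44 − 32)²/32 = 144/32 = 4.500
ch 4: (23 − 22)²/22 = 1/22 = 0.045
ch 5: (37 − 40)²/40 = 9/40 = 0.225
ch 6: (4 − 13)²/13 = 81/13 = 6.231
ch 7: (9 − 15)²/15 = 36/15 = 2.400
Sum = 14.30

14.30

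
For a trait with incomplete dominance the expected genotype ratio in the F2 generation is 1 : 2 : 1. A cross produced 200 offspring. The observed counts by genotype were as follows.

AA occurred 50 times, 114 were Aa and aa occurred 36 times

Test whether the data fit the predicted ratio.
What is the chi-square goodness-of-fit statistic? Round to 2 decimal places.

Ratio total = 4. Expected counts: 200×1/4 = 50, 200×2/4 = 100, 200×1/4 = 50.
χ² = (50−50)²/50 + (114−100)²/100 + (36−50)²/50
   = 0.000 + 1.960 + 3.920
Sum = 5.88

5.88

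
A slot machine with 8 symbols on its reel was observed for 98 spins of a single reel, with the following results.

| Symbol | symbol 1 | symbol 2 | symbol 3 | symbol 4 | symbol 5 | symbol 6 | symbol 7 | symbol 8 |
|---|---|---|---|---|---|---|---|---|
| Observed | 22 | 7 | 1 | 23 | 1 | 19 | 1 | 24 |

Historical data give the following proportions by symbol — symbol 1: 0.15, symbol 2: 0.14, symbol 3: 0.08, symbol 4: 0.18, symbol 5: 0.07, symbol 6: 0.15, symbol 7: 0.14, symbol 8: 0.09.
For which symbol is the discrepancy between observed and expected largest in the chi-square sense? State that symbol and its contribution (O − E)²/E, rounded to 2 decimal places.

Expected counts E_i = n·p_i: 98×0.15 = 14.7, 98×0.14 = 13.72, 98×0.08 = 7.84, 98×0.18 = 17.64, 98×0.07 = 6.86, 98×0.15 = 14.7, 98×0.14 = 13.72, 98×0.09 = 8.82.
χ² = (22−14.7)²/14.7 + (7−13.72)²/13.72 + (1−7.84)²/7.84 + (23−17.64)²/17.64 + (1−6.86)²/6.86 + (19−14.7)²/14.7 + (1−13.72)²/13.72 + (24−8.82)²/8.82
   = 3.625 + 3.291 + 5.968 + 1.629 + 5.006 + 1.258 + 11.793 + 26.126
The largest term is for symbol 8: 26.13.

symbol 8, 26.13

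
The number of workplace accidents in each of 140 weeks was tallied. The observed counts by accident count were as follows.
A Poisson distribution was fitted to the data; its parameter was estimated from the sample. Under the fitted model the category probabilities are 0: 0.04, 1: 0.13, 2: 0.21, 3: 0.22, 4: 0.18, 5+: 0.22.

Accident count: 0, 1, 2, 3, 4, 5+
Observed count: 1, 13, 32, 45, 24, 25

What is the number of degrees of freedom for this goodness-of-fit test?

There are k = 6 categories and 1 parameter estimated from the data, so df = 6 − 1 − 1 = 4.

4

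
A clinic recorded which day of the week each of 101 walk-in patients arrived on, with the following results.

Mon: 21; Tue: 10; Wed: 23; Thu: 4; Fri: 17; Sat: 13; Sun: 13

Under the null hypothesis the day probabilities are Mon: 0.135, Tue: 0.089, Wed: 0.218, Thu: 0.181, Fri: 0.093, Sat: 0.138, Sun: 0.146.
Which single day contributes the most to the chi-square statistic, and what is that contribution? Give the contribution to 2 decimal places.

Thu, 11.16

Expected counts E_i = n·p_i: 101×0.135 = 13.635, 101×0.089 = 8.989, 101×0.218 = 22.018, 101×0.181 = 18.281, 101×0.093 = 9.393, 101×0.138 = 13.938, 101×0.146 = 14.746.
cat         O        E   (O−E)²/E
Mon        21   13.635      3.978
Tue        10    8.989      0.114
Wed        23   22.018      0.044
Thu         4   18.281     11.156
Fri        17    9.393      6.161
Sat        13   13.938      0.063
Sun        13   14.746      0.207
The largest term is for Thu: 11.16.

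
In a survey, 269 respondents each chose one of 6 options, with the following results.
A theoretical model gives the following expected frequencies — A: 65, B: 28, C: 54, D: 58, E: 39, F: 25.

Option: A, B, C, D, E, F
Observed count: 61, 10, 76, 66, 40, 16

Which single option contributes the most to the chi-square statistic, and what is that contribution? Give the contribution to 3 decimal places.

A: (61 − 65)²/65 = 16/65 = 0.2462
B: (10 − 28)²/28 = 324/28 = 11.5714
C: (76 − 54)²/54 = 484/54 = 8.9630
D: (66 − 58)²/58 = 64/58 = 1.1034
E: (40 − 39)²/39 = 1/39 = 0.0256
F: (16 − 25)²/25 = 81/25 = 3.2400
The largest term is for B: 11.571.

B, 11.571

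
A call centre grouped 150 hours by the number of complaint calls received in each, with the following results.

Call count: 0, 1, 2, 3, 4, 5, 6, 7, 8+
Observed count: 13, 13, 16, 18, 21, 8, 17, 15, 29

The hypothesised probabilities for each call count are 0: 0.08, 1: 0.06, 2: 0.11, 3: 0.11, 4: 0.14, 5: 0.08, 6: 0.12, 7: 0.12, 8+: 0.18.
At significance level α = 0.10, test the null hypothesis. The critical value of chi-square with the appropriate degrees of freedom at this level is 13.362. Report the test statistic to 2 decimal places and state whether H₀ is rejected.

Expected counts E_i = n·p_i: 150×0.08 = 12, 150×0.06 = 9, 150×0.11 = 16.5, 150×0.11 = 16.5, 150×0.14 = 21, 150×0.08 = 12, 150×0.12 = 18, 150×0.12 = 18, 150×0.18 = 27.
χ² = (13−12)²/12 + (13−9)²/9 + (16−16.5)²/16.5 + (18−16.5)²/16.5 + (21−21)²/21 + (8−12)²/12 + (17−18)²/18 + (15−18)²/18 + (29−27)²/27
   = 0.083 + 1.778 + 0.015 + 0.136 + 0.000 + 1.333 + 0.056 + 0.500 + 0.148
Sum = 4.05
df = 8. Since 4.05 < 13.362, we do not reject H₀.

4.05; do not reject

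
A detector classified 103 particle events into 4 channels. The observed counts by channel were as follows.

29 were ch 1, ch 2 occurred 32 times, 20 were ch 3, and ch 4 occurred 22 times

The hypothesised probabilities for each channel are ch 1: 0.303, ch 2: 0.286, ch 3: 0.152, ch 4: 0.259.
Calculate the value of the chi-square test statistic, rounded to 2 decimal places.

2.40

Expected counts E_i = n·p_i: 103×0.303 = 31.209, 103×0.286 = 29.458, 103×0.152 = 15.656, 103×0.259 = 26.677.
χ² = (29−31.209)²/31.209 + (32−29.458)²/29.458 + (20−15.656)²/15.656 + (22−26.677)²/26.677
   = 0.156 + 0.219 + 1.205 + 0.820
Sum = 2.40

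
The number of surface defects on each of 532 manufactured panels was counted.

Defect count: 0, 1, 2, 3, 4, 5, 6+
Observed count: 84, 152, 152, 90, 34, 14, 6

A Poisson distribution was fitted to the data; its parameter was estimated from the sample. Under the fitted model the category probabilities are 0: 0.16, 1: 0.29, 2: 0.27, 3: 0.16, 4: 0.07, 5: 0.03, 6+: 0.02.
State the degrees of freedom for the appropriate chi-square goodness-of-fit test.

5

There are k = 7 categories and 1 parameter estimated from the data, so df = 7 − 1 − 1 = 5.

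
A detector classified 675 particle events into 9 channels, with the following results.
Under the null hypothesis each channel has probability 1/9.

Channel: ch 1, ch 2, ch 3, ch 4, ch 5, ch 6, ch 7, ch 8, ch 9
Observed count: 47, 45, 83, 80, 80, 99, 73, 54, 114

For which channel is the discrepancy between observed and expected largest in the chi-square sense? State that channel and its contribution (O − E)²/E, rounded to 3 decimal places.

Under H₀ each category has probability 1/9, so each expected count is 675/9 = 75.
cat         O        E   (O−E)²/E
ch 1       47       75    10.4533
ch 2       45       75    12.0000
ch 3       83       75     0.8533
ch 4       80       75     0.3333
ch 5       80       75     0.3333
ch 6       99       75     7.6800
ch 7       73       75     0.0533
ch 8       54       75     5.8800
ch 9      114       75    20.2800
The largest term is for ch 9: 20.280.

ch 9, 20.280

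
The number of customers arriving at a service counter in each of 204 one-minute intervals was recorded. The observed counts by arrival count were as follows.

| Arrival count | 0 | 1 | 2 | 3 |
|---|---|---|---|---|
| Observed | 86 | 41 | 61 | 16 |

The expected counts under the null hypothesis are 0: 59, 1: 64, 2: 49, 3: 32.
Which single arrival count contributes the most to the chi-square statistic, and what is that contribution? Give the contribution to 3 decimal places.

cat         O        E   (O−E)²/E
0          86       59    12.3559
1          41       64     8.2656
2          61       49     2.9388
3          16       32     8.0000
The largest term is for 0: 12.356.

0, 12.356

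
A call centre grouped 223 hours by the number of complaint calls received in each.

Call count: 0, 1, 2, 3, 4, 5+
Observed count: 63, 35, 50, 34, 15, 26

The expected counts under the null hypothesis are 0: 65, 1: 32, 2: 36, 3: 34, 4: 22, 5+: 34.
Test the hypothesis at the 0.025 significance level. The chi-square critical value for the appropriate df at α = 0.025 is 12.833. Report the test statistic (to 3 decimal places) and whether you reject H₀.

9.897; do not reject

0: (63 − 65)²/65 = 4/65 = 0.0615
1: (35 − 32)²/32 = 9/32 = 0.2813
2: (50 − 36)²/36 = 196/36 = 5.4444
3: (34 − 34)²/34 = 0/34 = 0.0000
4: (15 − 22)²/22 = 49/22 = 2.2273
5+: (26 − 34)²/34 = 64/34 = 1.8824
Sum = 9.897
df = 5. Since 9.897 < 12.833, we do not reject H₀.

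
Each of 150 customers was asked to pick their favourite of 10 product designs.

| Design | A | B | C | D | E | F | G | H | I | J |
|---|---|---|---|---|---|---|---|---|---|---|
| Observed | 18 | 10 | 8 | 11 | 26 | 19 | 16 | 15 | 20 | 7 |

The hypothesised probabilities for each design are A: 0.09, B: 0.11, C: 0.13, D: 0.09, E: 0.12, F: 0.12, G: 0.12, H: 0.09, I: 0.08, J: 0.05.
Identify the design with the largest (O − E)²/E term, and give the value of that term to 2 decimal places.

Expected counts E_i = n·p_i: 150×0.09 = 13.5, 150×0.11 = 16.5, 150×0.13 = 19.5, 150×0.09 = 13.5, 150×0.12 = 18, 150×0.12 = 18, 150×0.12 = 18, 150×0.09 = 13.5, 150×0.08 = 12, 150×0.05 = 7.5.
cat         O        E   (O−E)²/E
A          18     13.5      1.500
B          10     16.5      2.561
C           8     19.5      6.782
D          11     13.5      0.463
E          26       18      3.556
F          19       18      0.056
G          16       18      0.222
H          15     13.5      0.167
I          20       12      5.333
J           7      7.5      0.033
The largest term is for C: 6.78.

C, 6.78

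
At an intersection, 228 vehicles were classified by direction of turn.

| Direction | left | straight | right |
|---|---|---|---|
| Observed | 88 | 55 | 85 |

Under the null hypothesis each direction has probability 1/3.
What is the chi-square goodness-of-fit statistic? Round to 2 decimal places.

8.76

Under H₀ each category has probability 1/3, so each expected count is 228/3 = 76.
left: (88 − 76)²/76 = 144/76 = 1.895
straight: (55 − 76)²/76 = 441/76 = 5.803
right: (85 − 76)²/76 = 81/76 = 1.066
Sum = 8.76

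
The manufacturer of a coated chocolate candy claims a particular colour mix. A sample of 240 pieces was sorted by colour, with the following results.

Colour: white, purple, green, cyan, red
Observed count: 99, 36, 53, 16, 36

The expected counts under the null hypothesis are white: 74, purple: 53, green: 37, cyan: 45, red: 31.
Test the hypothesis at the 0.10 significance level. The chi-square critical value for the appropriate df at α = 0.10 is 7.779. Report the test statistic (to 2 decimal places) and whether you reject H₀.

cat         O        E   (O−E)²/E
white      99       74      8.446
purple     36       53      5.453
green      53       37      6.919
cyan       16       45     18.689
red        36       31      0.806
Sum = 40.31
df = 4. Since 40.31 > 7.779, we reject H₀.

40.31; reject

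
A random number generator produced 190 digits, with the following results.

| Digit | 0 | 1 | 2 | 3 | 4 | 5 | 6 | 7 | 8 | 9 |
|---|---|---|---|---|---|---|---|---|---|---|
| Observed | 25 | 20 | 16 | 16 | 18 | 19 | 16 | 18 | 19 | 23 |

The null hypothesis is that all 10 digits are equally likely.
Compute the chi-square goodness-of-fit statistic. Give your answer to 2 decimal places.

4.32

Expected count for each of the 10 categories: 190/10 = 19.
χ² = (25−19)²/19 + (20−19)²/19 + (16−19)²/19 + (16−19)²/19 + (18−19)²/19 + (19−19)²/19 + (16−19)²/19 + (18−19)²/19 + (19−19)²/19 + (23−19)²/19
   = 1.895 + 0.053 + 0.474 + 0.474 + 0.053 + 0.000 + 0.474 + 0.053 + 0.000 + 0.842
Sum = 4.32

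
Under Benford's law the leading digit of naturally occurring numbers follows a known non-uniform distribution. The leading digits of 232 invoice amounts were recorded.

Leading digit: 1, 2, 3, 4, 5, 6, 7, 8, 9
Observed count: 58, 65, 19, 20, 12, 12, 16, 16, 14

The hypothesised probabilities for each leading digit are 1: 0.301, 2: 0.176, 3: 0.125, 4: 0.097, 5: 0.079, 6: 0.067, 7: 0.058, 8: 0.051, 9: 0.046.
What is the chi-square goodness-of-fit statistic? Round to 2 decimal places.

Expected counts E_i = n·p_i: 232×0.301 = 69.832, 232×0.176 = 40.832, 232×0.125 = 29, 232×0.097 = 22.504, 232×0.079 = 18.328, 232×0.067 = 15.544, 232×0.058 = 13.456, 232×0.051 = 11.832, 232×0.046 = 10.672.
χ² = (58−69.832)²/69.832 + (65−40.832)²/40.832 + (19−29)²/29 + (20−22.504)²/22.504 + (12−18.328)²/18.328 + (12−15.544)²/15.544 + (16−13.456)²/13.456 + (16−11.832)²/11.832 + (14−10.672)²/10.672
   = 2.005 + 14.305 + 3.448 + 0.279 + 2.185 + 0.808 + 0.481 + 1.468 + 1.038
Sum = 26.02

26.02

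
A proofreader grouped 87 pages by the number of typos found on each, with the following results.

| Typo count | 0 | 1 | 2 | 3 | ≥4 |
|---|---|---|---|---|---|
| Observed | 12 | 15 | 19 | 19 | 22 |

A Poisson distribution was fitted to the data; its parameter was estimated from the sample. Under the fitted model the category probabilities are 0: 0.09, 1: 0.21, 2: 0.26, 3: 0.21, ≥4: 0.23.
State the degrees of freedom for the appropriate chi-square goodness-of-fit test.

3

There are k = 5 categories and 1 parameter estimated from the data, so df = 5 − 1 − 1 = 3.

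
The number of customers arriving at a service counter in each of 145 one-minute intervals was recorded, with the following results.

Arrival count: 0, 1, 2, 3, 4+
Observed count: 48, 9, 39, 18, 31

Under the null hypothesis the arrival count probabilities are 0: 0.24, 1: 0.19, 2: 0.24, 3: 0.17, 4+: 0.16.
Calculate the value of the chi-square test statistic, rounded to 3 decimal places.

22.420

Expected counts E_i = n·p_i: 145×0.24 = 34.8, 145×0.19 = 27.55, 145×0.24 = 34.8, 145×0.17 = 24.65, 145×0.16 = 23.2.
cat         O        E   (O−E)²/E
0          48     34.8     5.0069
1           9    27.55    12.4901
2          39     34.8     0.5069
3          18    24.65     1.7940
4+         31     23.2     2.6224
Sum = 22.420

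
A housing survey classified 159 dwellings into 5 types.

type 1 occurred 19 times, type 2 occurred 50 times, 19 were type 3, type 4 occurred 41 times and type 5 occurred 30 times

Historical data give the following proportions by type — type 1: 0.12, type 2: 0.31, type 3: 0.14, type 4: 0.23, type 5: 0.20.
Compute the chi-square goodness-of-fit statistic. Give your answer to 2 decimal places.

Expected counts E_i = n·p_i: 159×0.12 = 19.08, 159×0.31 = 49.29, 159×0.14 = 22.26, 159×0.23 = 36.57, 159×0.20 = 31.8.
type 1: (19 − 19.08)²/19.08 = 0.0064/19.08 = 0.000
type 2: (50 − 49.29)²/49.29 = 0.5041/49.29 = 0.010
type 3: (19 − 22.26)²/22.26 = 10.6276/22.26 = 0.477
type 4: (41 − 36.57)²/36.57 = 19.6249/36.57 = 0.537
type 5: (30 − 31.8)²/31.8 = 3.24/31.8 = 0.102
Sum = 1.13

1.13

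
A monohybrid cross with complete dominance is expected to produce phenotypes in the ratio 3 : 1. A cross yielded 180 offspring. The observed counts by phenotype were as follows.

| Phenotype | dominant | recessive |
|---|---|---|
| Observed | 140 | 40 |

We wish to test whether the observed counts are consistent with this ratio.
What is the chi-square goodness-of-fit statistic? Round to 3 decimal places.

Ratio total = 4. Expected counts: 180×3/4 = 135, 180×1/4 = 45.
dominant: (140 − 135)²/135 = 25/135 = 0.1852
recessive: (40 − 45)²/45 = 25/45 = 0.5556
Sum = 0.741

0.741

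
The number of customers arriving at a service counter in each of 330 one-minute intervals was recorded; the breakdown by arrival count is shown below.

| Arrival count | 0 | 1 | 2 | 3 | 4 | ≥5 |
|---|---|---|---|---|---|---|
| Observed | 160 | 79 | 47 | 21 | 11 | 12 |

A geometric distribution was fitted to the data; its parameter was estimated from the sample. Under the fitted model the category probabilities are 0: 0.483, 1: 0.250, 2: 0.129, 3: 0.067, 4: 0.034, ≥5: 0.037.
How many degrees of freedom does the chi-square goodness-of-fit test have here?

There are k = 6 categories and 1 parameter estimated from the data, so df = 6 − 1 − 1 = 4.

4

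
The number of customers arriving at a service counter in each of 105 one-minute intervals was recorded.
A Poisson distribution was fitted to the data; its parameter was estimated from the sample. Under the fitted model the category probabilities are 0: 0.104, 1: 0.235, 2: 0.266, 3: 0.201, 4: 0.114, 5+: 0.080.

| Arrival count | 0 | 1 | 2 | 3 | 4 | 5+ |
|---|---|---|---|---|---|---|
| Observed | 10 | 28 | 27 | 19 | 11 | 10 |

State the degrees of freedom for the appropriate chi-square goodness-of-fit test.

4

There are k = 6 categories and 1 parameter estimated from the data, so df = 6 − 1 − 1 = 4.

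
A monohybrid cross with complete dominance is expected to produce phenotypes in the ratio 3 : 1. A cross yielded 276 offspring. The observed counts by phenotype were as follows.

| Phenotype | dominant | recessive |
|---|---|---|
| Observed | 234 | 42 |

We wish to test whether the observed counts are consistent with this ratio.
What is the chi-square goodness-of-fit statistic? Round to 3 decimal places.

Ratio total = 4. Expected counts: 276×3/4 = 207, 276×1/4 = 69.
dominant: (234 − 207)²/207 = 729/207 = 3.5217
recessive: (42 − 69)²/69 = 729/69 = 10.5652
Sum = 14.087

14.087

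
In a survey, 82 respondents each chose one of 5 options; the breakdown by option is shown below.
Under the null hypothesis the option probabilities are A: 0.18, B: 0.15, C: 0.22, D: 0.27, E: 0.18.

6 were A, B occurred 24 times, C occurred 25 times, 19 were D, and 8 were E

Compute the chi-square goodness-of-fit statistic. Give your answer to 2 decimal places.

Expected counts E_i = n·p_i: 82×0.18 = 14.76, 82×0.15 = 12.3, 82×0.22 = 18.04, 82×0.27 = 22.14, 82×0.18 = 14.76.
cat         O        E   (O−E)²/E
A           6    14.76      5.199
B          24     12.3     11.129
C          25    18.04      2.685
D          19    22.14      0.445
E           8    14.76      3.096
Sum = 22.55

22.55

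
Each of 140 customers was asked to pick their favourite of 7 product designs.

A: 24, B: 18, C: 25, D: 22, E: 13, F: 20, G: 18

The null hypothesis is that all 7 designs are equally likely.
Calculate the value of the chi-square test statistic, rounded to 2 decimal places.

Expected count for each of the 7 categories: 140/7 = 20.
cat         O        E   (O−E)²/E
A          24       20      0.800
B          18       20      0.200
C          25       20      1.250
D          22       20      0.200
E          13       20      2.450
F          20       20      0.000
G          18       20      0.200
Sum = 5.10

5.10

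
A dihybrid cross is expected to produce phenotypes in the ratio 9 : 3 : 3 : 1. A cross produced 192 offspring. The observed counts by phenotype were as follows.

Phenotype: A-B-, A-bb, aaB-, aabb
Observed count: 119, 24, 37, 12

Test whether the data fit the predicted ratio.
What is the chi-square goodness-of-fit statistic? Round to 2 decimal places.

Ratio total = 16. Expected counts: 192×9/16 = 108, 192×3/16 = 36, 192×3/16 = 36, 192×1/16 = 12.
A-B-: (119 − 108)²/108 = 121/108 = 1.120
A-bb: (24 − 36)²/36 = 144/36 = 4.000
aaB-: (37 − 36)²/36 = 1/36 = 0.028
aabb: (12 − 12)²/12 = 0/12 = 0.000
Sum = 5.15

5.15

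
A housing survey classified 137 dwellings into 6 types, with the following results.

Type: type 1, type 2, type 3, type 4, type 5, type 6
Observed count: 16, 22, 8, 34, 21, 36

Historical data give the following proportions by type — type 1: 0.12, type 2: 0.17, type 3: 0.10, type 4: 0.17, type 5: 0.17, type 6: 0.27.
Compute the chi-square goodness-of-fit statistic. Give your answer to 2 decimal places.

7.63

Expected counts E_i = n·p_i: 137×0.12 = 16.44, 137×0.17 = 23.29, 137×0.10 = 13.7, 137×0.17 = 23.29, 137×0.17 = 23.29, 137×0.27 = 36.99.
type 1: (16 − 16.44)²/16.44 = 0.1936/16.44 = 0.012
type 2: (22 − 23.29)²/23.29 = 1.6641/23.29 = 0.071
type 3: (8 − 13.7)²/13.7 = 32.49/13.7 = 2.372
type 4: (34 − 23.29)²/23.29 = 114.7041/23.29 = 4.925
type 5: (21 − 23.29)²/23.29 = 5.2441/23.29 = 0.225
type 6: (36 − 36.99)²/36.99 = 0.9801/36.99 = 0.026
Sum = 7.63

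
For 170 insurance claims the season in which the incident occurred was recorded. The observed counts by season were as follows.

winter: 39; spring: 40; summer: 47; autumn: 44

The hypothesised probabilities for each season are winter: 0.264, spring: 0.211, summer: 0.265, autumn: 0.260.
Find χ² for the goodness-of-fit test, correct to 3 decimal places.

Expected counts E_i = n·p_i: 170×0.264 = 44.88, 170×0.211 = 35.87, 170×0.265 = 45.05, 170×0.260 = 44.2.
winter: (39 − 44.88)²/44.88 = 34.5744/44.88 = 0.7704
spring: (40 − 35.87)²/35.87 = 17.0569/35.87 = 0.4755
summer: (47 − 45.05)²/45.05 = 3.8025/45.05 = 0.0844
autumn: (44 − 44.2)²/44.2 = 0.04/44.2 = 0.0009
Sum = 1.331

1.331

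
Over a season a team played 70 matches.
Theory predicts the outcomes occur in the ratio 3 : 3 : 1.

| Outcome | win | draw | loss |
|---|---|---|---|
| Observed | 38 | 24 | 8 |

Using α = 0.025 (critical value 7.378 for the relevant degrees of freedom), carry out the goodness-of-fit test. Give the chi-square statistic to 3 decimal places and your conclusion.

Ratio total = 7. Expected counts: 70×3/7 = 30, 70×3/7 = 30, 70×1/7 = 10.
χ² = (38−30)²/30 + (24−30)²/30 + (8−10)²/10
   = 2.1333 + 1.2000 + 0.4000
Sum = 3.733
df = 2. Since 3.733 < 7.378, we do not reject H₀.

3.733; do not reject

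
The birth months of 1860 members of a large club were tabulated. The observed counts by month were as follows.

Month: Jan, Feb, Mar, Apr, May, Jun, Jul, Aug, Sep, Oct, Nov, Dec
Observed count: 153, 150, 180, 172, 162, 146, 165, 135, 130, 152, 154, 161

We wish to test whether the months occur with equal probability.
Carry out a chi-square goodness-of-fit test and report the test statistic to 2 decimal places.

Under H₀ each category has probability 1/12, so each expected count is 1860/12 = 155.
Jan: (153 − 155)²/155 = 4/155 = 0.026
Feb: (150 − 155)²/155 = 25/155 = 0.161
Mar: (180 − 155)²/155 = 625/155 = 4.032
Apr: (172 − 155)²/155 = 289/155 = 1.865
May: (162 − 155)²/155 = 49/155 = 0.316
Jun: (146 − 155)²/155 = 81/155 = 0.523
Jul: (165 − 155)²/155 = 100/155 = 0.645
Aug: (135 − 155)²/155 = 400/155 = 2.581
Sep: (130 − 155)²/155 = 625/155 = 4.032
Oct: (152 − 155)²/155 = 9/155 = 0.058
Nov: (154 − 155)²/155 = 1/155 = 0.006
Dec: (161 − 155)²/155 = 36/155 = 0.232
Sum = 14.48

14.48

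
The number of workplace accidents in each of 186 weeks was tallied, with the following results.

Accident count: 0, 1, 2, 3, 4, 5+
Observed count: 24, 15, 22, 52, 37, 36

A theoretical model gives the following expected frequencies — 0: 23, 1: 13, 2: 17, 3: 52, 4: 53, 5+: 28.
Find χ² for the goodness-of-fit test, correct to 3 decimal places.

8.938

χ² = (24−23)²/23 + (15−13)²/13 + (22−17)²/17 + (52−52)²/52 + (37−53)²/53 + (36−28)²/28
   = 0.0435 + 0.3077 + 1.4706 + 0.0000 + 4.8302 + 2.2857
Sum = 8.938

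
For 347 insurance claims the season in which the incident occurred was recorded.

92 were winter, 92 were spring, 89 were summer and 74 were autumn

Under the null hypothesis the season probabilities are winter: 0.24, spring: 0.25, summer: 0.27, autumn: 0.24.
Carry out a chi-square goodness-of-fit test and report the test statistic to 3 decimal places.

2.500

Expected counts E_i = n·p_i: 347×0.24 = 83.28, 347×0.25 = 86.75, 347×0.27 = 93.69, 347×0.24 = 83.28.
χ² = (92−83.28)²/83.28 + (92−86.75)²/86.75 + (89−93.69)²/93.69 + (74−83.28)²/83.28
   = 0.9130 + 0.3177 + 0.2348 + 1.0341
Sum = 2.500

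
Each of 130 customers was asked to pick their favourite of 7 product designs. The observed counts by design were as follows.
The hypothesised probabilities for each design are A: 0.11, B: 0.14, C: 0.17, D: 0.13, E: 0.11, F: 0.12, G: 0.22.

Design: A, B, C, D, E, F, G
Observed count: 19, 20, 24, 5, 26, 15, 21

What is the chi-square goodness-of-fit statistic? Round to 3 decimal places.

Expected counts E_i = n·p_i: 130×0.11 = 14.3, 130×0.14 = 18.2, 130×0.17 = 22.1, 130×0.13 = 16.9, 130×0.11 = 14.3, 130×0.12 = 15.6, 130×0.22 = 28.6.
χ² = (19−14.3)²/14.3 + (20−18.2)²/18.2 + (24−22.1)²/22.1 + (5−16.9)²/16.9 + (26−14.3)²/14.3 + (15−15.6)²/15.6 + (21−28.6)²/28.6
   = 1.5448 + 0.1780 + 0.1633 + 8.3793 + 9.5727 + 0.0231 + 2.0196
Sum = 21.881

21.881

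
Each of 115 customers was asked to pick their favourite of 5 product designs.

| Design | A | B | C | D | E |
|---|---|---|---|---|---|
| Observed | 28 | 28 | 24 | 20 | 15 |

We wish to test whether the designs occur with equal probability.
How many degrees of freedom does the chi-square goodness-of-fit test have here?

4

There are k = 5 categories and no parameters were estimated from the data, so df = 5 − 1 = 4.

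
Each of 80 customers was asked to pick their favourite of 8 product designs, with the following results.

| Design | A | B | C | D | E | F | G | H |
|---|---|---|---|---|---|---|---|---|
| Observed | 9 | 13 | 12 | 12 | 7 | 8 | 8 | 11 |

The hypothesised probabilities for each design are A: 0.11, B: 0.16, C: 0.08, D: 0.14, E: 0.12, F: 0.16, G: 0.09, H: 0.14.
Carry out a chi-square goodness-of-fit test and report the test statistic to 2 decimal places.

Expected counts E_i = n·p_i: 80×0.11 = 8.8, 80×0.16 = 12.8, 80×0.08 = 6.4, 80×0.14 = 11.2, 80×0.12 = 9.6, 80×0.16 = 12.8, 80×0.09 = 7.2, 80×0.14 = 11.2.
A: (9 − 8.8)²/8.8 = 0.04/8.8 = 0.005
B: (13 − 12.8)²/12.8 = 0.04/12.8 = 0.003
C: (12 − 6.4)²/6.4 = 31.36/6.4 = 4.900
D: (12 − 11.2)²/11.2 = 0.64/11.2 = 0.057
E: (7 − 9.6)²/9.6 = 6.76/9.6 = 0.704
F: (8 − 12.8)²/12.8 = 23.04/12.8 = 1.800
G: (8 − 7.2)²/7.2 = 0.64/7.2 = 0.089
H: (11 − 11.2)²/11.2 = 0.04/11.2 = 0.004
Sum = 7.56

7.56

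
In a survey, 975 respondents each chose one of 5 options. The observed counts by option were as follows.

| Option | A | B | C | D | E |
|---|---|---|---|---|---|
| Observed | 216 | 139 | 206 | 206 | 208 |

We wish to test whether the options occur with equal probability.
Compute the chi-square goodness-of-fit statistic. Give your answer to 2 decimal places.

20.45

Under H₀ each category has probability 1/5, so each expected count is 975/5 = 195.
cat         O        E   (O−E)²/E
A         216      195      2.262
B         139      195     16.082
C         206      195      0.621
D         206      195      0.621
E         208      195      0.867
Sum = 20.45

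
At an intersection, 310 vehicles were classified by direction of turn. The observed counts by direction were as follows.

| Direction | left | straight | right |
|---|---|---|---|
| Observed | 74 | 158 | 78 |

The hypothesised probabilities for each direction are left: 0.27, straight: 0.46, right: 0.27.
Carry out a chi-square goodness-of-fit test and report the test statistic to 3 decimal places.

Expected counts E_i = n·p_i: 310×0.27 = 83.7, 310×0.46 = 142.6, 310×0.27 = 83.7.
cat           O        E   (O−E)²/E
left         74     83.7     1.1241
straight    158    142.6     1.6631
right        78     83.7     0.3882
Sum = 3.175

3.175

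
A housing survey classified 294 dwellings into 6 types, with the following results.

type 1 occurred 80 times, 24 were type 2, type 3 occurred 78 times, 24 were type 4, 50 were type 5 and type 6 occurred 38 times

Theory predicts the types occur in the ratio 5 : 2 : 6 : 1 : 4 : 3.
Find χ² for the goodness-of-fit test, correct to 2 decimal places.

Ratio total = 21. Expected counts: 294×5/21 = 70, 294×2/21 = 28, 294×6/21 = 84, 294×1/21 = 14, 294×4/21 = 56, 294×3/21 = 42.
χ² = (80−70)²/70 + (24−28)²/28 + (78−84)²/84 + (24−14)²/14 + (50−56)²/56 + (38−42)²/42
   = 1.429 + 0.571 + 0.429 + 7.143 + 0.643 + 0.381
Sum = 10.60

10.60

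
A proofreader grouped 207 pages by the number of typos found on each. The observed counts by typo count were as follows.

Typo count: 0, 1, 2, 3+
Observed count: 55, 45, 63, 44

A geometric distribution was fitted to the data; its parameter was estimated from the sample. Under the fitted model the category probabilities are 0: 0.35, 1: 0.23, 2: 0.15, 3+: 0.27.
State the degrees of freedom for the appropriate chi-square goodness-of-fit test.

2

There are k = 4 categories and 1 parameter estimated from the data, so df = 4 − 1 − 1 = 2.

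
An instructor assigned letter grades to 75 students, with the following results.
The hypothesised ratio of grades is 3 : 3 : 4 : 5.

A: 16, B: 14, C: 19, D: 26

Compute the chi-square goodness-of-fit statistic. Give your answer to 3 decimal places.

Ratio total = 15. Expected counts: 75×3/15 = 15, 75×3/15 = 15, 75×4/15 = 20, 75×5/15 = 25.
cat         O        E   (O−E)²/E
A          16       15     0.0667
B          14       15     0.0667
C          19       20     0.0500
D          26       25     0.0400
Sum = 0.223

0.223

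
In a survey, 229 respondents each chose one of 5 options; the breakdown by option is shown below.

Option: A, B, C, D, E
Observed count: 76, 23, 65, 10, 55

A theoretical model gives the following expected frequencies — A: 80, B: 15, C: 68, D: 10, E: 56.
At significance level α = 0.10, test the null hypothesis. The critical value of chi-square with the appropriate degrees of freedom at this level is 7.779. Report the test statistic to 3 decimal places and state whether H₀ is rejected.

χ² = (76−80)²/80 + (23−15)²/15 + (65−68)²/68 + (10−10)²/10 + (55−56)²/56
   = 0.2000 + 4.2667 + 0.1324 + 0.0000 + 0.0179
Sum = 4.617
df = 4. Since 4.617 < 7.779, we do not reject H₀.

4.617; do not reject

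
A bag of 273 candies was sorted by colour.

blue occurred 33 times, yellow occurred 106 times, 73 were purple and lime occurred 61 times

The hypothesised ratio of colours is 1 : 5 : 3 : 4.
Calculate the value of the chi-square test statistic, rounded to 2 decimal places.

14.75

Ratio total = 13. Expected counts: 273×1/13 = 21, 273×5/13 = 105, 273×3/13 = 63, 273×4/13 = 84.
cat         O        E   (O−E)²/E
blue       33       21      6.857
yellow    106      105      0.010
purple     73       63      1.587
lime       61       84      6.298
Sum = 14.75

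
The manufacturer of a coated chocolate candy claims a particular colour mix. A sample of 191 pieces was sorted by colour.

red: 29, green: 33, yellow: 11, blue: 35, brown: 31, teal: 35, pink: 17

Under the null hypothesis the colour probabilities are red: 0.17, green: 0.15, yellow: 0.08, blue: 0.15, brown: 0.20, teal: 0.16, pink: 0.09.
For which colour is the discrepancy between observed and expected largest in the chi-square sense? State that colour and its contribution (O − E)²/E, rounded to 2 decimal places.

blue, 1.41

Expected counts E_i = n·p_i: 191×0.17 = 32.47, 191×0.15 = 28.65, 191×0.08 = 15.28, 191×0.15 = 28.65, 191×0.20 = 38.2, 191×0.16 = 30.56, 191×0.09 = 17.19.
cat         O        E   (O−E)²/E
red        29    32.47      0.371
green      33    28.65      0.660
yellow     11    15.28      1.199
blue       35    28.65      1.407
brown      31     38.2      1.357
teal       35    30.56      0.645
pink       17    17.19      0.002
The largest term is for blue: 1.41.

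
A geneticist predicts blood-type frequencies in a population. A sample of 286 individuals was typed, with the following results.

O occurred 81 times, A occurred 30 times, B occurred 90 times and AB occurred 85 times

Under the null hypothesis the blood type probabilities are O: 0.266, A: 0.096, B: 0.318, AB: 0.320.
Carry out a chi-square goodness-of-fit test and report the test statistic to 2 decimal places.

1.03

Expected counts E_i = n·p_i: 286×0.266 = 76.076, 286×0.096 = 27.456, 286×0.318 = 90.948, 286×0.320 = 91.52.
χ² = (81−76.076)²/76.076 + (30−27.456)²/27.456 + (90−90.948)²/90.948 + (85−91.52)²/91.52
   = 0.319 + 0.236 + 0.010 + 0.464
Sum = 1.03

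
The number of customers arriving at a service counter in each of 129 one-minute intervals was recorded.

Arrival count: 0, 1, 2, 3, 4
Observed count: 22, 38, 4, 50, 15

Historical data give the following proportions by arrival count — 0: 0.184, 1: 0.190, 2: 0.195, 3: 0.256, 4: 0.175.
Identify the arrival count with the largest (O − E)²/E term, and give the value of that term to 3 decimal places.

2, 17.791

Expected counts E_i = n·p_i: 129×0.184 = 23.736, 129×0.190 = 24.51, 129×0.195 = 25.155, 129×0.256 = 33.024, 129×0.175 = 22.575.
0: (22 − 23.736)²/23.736 = 3.013696/23.736 = 0.1270
1: (38 − 24.51)²/24.51 = 181.9801/24.51 = 7.4247
2: (4 − 25.155)²/25.155 = 447.534025/25.155 = 17.7911
3: (50 − 33.024)²/33.024 = 288.184576/33.024 = 8.7265
4: (15 − 22.575)²/22.575 = 57.380625/22.575 = 2.5418
The largest term is for 2: 17.791.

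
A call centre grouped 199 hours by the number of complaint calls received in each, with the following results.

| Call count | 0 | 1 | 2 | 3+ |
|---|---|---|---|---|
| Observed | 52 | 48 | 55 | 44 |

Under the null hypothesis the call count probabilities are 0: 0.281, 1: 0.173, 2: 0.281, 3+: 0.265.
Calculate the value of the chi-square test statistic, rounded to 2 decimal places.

7.09

Expected counts E_i = n·p_i: 199×0.281 = 55.919, 199×0.173 = 34.427, 199×0.281 = 55.919, 199×0.265 = 52.735.
χ² = (52−55.919)²/55.919 + (48−34.427)²/34.427 + (55−55.919)²/55.919 + (44−52.735)²/52.735
   = 0.275 + 5.351 + 0.015 + 1.447
Sum = 7.09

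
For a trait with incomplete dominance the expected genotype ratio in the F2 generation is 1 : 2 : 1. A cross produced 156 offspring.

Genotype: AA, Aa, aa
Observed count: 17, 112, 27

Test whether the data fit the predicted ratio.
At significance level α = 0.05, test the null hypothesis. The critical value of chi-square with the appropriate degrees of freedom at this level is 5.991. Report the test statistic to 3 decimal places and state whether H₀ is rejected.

Ratio total = 4. Expected counts: 156×1/4 = 39, 156×2/4 = 78, 156×1/4 = 39.
χ² = (17−39)²/39 + (112−78)²/78 + (27−39)²/39
   = 12.4103 + 14.8205 + 3.6923
Sum = 30.923
df = 2. Since 30.923 > 5.991, we reject H₀.

30.923; reject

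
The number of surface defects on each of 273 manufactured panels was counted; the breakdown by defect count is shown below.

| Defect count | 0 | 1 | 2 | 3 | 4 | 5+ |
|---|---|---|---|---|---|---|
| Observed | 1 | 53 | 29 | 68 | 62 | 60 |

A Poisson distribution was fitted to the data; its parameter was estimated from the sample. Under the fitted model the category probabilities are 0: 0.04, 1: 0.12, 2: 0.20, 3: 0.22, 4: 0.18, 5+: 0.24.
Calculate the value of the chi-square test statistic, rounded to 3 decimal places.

Expected counts E_i = n·p_i: 273×0.04 = 10.92, 273×0.12 = 32.76, 273×0.20 = 54.6, 273×0.22 = 60.06, 273×0.18 = 49.14, 273×0.24 = 65.52.
χ² = (1−10.92)²/10.92 + (53−32.76)²/32.76 + (29−54.6)²/54.6 + (68−60.06)²/60.06 + (62−49.14)²/49.14 + (60−65.52)²/65.52
   = 9.0116 + 12.5048 + 12.0029 + 1.0497 + 3.3655 + 0.4651
Sum = 38.400

38.400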